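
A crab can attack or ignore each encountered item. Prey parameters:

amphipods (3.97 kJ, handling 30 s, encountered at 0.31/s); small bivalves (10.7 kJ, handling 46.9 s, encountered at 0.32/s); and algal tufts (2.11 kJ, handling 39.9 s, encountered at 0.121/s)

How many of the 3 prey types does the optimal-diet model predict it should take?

1

Profitabilities (E/h, kJ/s): small bivalves 0.228, amphipods 0.132, algal tufts 0.0529. Add prey in this order while the next type's profitability exceeds the intake rate on those already taken.
Rate on top 1: 0.2139. amphipods: 0.132 < 0.2139 → exclude; stop.
Optimal diet: small bivalves — 1 of 3 types.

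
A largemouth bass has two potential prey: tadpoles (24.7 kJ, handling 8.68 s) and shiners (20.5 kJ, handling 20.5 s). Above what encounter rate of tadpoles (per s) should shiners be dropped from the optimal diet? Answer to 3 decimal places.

0.062 per s

The zero-one rule: include shiners iff E₂/h₂ > λE₁/(1+λh₁). Equality gives the switch point.
λE₁h₂ = E₂ + λE₂h₁ ⇒ λ = E₂/(E₁h₂ − E₂h₁) = 20.5/(506.3 − 177.9) = 0.06242 per s.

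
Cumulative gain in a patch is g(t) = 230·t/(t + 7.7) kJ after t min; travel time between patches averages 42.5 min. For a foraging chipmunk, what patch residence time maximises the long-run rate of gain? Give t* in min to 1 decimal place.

By the marginal value theorem, leave when the instantaneous gain rate g'(t) equals the habitat-wide average g(t)/(T + t).
g'(t) = 230·7.7/(t + 7.7)². Setting 230·7.7/(t+7.7)² = 230t/[(t+7.7)(42.5+t)] gives 7.7(42.5+t) = t(t+7.7), so t² = 7.7×42.5 = 327.2.
t* = √327.2 = 18.09 min.

18.1 min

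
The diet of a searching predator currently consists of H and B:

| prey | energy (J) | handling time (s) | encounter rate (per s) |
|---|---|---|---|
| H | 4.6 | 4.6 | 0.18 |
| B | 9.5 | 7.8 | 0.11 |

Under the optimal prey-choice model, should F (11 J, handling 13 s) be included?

Intake rate on the current diet: R = (0.18×4.6 + 0.11×9.5) / (1 + 0.18×4.6 + 0.11×7.8) = 1.873/2.686 = 0.6973 J/s.
Profitability of F: 11/13 = 0.8462 J/s.
Since 0.8462 > R, including F increases the long-run rate.

Yes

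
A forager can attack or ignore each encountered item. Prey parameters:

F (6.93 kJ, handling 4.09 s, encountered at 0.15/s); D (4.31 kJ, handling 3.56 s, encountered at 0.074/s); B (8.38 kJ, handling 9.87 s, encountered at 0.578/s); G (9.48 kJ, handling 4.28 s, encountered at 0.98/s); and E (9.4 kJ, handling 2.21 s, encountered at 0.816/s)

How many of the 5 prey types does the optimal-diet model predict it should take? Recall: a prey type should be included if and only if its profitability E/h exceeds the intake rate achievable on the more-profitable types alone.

Rank by E/h (kJ/s): E 4.25, G 2.21, F 1.69, D 1.21, B 0.849. Include each in turn until the next type's E/h falls below the running intake rate.
Rate on top 1: 2.736. G: 2.21 < 2.736 → exclude; stop.
Optimal diet: E — 1 of 5 types.

1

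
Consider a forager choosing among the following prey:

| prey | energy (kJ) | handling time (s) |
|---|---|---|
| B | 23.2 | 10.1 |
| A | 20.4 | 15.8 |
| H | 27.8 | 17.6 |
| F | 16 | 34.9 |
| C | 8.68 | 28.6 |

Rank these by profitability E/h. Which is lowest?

Profitability E/h (kJ/s): B = 23.2/10.1 = 2.3, A = 20.4/15.8 = 1.29, H = 27.8/17.6 = 1.58, F = 16/34.9 = 0.458, C = 8.68/28.6 = 0.303.
Ranked: B > H > A > F > C.

C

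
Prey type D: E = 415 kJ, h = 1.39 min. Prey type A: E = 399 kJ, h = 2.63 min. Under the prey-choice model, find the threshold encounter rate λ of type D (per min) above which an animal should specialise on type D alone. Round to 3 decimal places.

0.743 per min

At the threshold, the rate on type D alone equals the profitability of type A: λ·415/(1 + λ·1.39) = 399/2.63 = 151.7.
Rearranging, λ(415 − 151.7×1.39) = 151.7, so λ = 151.7/204.1 = 0.7432 per min.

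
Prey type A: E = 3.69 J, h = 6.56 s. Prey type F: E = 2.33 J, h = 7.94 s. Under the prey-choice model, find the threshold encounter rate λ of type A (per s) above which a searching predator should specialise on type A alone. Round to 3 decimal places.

0.166 per s

The zero-one rule: include type F iff E₂/h₂ > λE₁/(1+λh₁). Equality gives the switch point.
λE₁h₂ = E₂ + λE₂h₁ ⇒ λ = E₂/(E₁h₂ − E₂h₁) = 2.33/(29.3 − 15.28) = 0.1663 per s.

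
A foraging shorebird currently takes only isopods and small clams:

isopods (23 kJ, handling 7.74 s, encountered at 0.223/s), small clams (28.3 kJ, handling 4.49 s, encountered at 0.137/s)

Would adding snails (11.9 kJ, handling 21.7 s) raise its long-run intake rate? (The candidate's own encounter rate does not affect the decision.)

Current rate: (0.223×23 + 0.137×28.3)/(1 + 0.223×7.74 + 0.137×4.49) = 2.696 kJ/s.
Profitability of snails: 11.9/21.7 = 0.5484 kJ/s.
0.5484 < 2.696, so adding snails would lower the average — exclude it.

No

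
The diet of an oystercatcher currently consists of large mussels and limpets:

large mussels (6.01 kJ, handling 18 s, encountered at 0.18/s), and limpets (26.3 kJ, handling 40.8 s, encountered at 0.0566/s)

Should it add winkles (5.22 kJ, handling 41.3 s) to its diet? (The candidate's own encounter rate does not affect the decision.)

No

Current rate: (0.18×6.01 + 0.0566×26.3)/(1 + 0.18×18 + 0.0566×40.8) = 0.3925 kJ/s.
winkles: E/h = 5.22/41.3 = 0.1264 kJ/s.
0.1264 < 0.3925, so adding winkles would lower the average — exclude it.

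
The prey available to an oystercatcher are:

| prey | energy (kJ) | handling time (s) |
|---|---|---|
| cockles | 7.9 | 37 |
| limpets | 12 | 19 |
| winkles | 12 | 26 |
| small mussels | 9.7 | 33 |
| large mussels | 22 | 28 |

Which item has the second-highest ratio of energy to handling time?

limpets

Profitability E/h (kJ/s): cockles = 7.9/37 = 0.214, limpets = 12/19 = 0.632, winkles = 12/26 = 0.462, small mussels = 9.7/33 = 0.294, large mussels = 22/28 = 0.786.
Ranked: large mussels > limpets > winkles > small mussels > cockles.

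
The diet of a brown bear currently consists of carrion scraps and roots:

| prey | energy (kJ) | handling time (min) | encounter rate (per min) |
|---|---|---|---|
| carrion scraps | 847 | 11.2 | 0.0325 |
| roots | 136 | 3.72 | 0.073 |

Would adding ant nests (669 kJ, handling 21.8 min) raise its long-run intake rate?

Yes

On carrion scraps and roots alone, R = ΣλE/(1+Σλh) = 37.46/1.636 = 22.9 kJ/min.
Profitability of ant nests: 669/21.8 = 30.69 kJ/min.
30.69 > 22.9, so adding ant nests raises the average — include it.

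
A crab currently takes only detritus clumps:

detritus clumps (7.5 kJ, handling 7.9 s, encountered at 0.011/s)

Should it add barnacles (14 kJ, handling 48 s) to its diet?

Yes

Current rate: (0.011×7.5)/(1 + 0.011×7.9) = 0.0759 kJ/s.
Profitability of barnacles: 14/48 = 0.2917 kJ/s.
Since 0.2917 > R, including barnacles increases the long-run rate.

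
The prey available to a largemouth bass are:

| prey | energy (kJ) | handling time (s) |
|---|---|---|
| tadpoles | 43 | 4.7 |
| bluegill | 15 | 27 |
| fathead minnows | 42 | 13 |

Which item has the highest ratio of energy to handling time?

tadpoles

Profitability E/h (kJ/s): tadpoles = 43/4.7 = 9.15, bluegill = 15/27 = 0.556, fathead minnows = 42/13 = 3.23.
Ranked: tadpoles > fathead minnows > bluegill.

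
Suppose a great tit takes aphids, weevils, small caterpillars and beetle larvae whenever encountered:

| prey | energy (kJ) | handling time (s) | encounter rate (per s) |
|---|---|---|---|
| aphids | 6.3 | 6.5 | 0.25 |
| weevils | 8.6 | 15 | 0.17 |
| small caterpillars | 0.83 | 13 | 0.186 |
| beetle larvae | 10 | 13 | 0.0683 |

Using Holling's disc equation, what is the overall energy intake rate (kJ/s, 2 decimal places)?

0.46 kJ/s

R = (0.25×6.3 + 0.17×8.6 + 0.186×0.83 + 0.0683×10) / (1 + 0.25×6.5 + 0.17×15 + 0.186×13 + 0.0683×13) = 3.874/8.481 = 0.4568 kJ/s.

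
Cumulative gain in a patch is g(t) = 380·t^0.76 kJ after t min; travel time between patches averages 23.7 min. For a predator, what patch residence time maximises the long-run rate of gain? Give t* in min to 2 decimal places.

Maximise g(t)/(T+t): set derivative to zero → g'(t)(T+t) = g(t).
g'(t) = 0.76·380·t^-0.24. Setting 0.76·380·t^-0.24 = 380·t^0.76/(23.7+t) gives 0.76(23.7+t) = t, so 0.24·t = 0.76×23.7.
t* = 0.76×23.7/0.24 = 75.05 min.

75.05 min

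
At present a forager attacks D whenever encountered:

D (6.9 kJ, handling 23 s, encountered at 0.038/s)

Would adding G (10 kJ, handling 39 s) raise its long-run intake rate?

Yes

Current rate: (0.038×6.9)/(1 + 0.038×23) = 0.1399 kJ/s.
G: E/h = 10/39 = 0.2564 kJ/s.
0.2564 > 0.1399, so adding G raises the average — include it.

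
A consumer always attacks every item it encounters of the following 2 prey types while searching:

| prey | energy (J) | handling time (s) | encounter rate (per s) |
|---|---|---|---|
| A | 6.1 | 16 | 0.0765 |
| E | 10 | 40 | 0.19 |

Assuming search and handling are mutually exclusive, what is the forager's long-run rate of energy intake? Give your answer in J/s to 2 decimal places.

0.24 J/s

R = (0.0765×6.1 + 0.19×10) / (1 + 0.0765×16 + 0.19×40) = 2.367/9.824 = 0.2409 J/s.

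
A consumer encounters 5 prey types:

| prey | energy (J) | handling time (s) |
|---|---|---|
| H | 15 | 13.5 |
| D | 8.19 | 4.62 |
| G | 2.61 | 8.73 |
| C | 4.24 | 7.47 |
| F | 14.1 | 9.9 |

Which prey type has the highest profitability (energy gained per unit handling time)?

Profitability E/h (J/s): H = 15/13.5 = 1.11, D = 8.19/4.62 = 1.77, G = 2.61/8.73 = 0.299, C = 4.24/7.47 = 0.568, F = 14.1/9.9 = 1.42.
Ranked: D > F > H > C > G.

D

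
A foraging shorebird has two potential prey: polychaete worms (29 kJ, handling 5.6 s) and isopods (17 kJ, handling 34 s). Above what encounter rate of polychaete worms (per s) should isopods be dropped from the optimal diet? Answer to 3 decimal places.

0.019 per s

Drop isopods once their profitability E₂/h₂ falls below the rate achievable on polychaete worms alone: E₂/h₂ = λE₁/(1 + λh₁).
Solve for λ: λE₁h₂ = E₂(1 + λh₁) → λ(E₁h₂ − E₂h₁) = E₂ → λ = E₂/(E₁h₂ − E₂h₁).
λ = 17/(29×34 − 17×5.6) = 17/890.8 = 0.01908 per s.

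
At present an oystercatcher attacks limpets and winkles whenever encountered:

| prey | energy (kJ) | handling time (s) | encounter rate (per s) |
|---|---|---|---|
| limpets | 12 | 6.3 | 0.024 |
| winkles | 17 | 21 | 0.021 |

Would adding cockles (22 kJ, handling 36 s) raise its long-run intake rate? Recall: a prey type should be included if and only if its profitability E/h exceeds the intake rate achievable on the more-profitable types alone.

Current rate: (0.024×12 + 0.021×17)/(1 + 0.024×6.3 + 0.021×21) = 0.4051 kJ/s.
cockles: E/h = 22/36 = 0.6111 kJ/s.
0.6111 > 0.4051, so adding cockles raises the average — include it.

Yes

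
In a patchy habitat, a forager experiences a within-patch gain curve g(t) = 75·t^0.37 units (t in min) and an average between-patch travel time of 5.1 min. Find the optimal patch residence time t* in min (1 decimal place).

3.0 min

Optimal t* satisfies g'(t*) = g(t*)/(T + t*).
g'(t) = 0.37·75·t^-0.63. Setting 0.37·75·t^-0.63 = 75·t^0.37/(5.1+t) gives 0.37(5.1+t) = t, so 0.63·t = 0.37×5.1.
t* = 0.37×5.1/0.63 = 2.995 min.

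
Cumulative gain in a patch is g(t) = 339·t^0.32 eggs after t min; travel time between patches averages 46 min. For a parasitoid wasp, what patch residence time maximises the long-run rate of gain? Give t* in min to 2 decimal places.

Maximise g(t)/(T+t): set derivative to zero → g'(t)(T+t) = g(t).
g'(t) = 0.32·339·t^-0.68. Setting 0.32·339·t^-0.68 = 339·t^0.32/(46+t) gives 0.32(46+t) = t, so 0.68·t = 0.32×46.
t* = 0.32×46/0.68 = 21.65 min.

21.65 min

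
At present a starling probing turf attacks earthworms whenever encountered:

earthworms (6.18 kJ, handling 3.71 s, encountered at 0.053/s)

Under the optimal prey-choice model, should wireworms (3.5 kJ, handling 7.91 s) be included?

Current rate: (0.053×6.18)/(1 + 0.053×3.71) = 0.2737 kJ/s.
wireworms: E/h = 3.5/7.91 = 0.4425 kJ/s.
Since 0.4425 > R, including wireworms increases the long-run rate.

Yes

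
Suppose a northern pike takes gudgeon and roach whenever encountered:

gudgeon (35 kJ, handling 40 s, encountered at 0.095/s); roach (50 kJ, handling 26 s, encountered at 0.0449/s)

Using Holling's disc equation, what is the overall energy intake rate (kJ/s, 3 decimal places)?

R = (0.095×35 + 0.0449×50) / (1 + 0.095×40 + 0.0449×26) = 5.57/5.967 = 0.9334 kJ/s.

0.933 kJ/s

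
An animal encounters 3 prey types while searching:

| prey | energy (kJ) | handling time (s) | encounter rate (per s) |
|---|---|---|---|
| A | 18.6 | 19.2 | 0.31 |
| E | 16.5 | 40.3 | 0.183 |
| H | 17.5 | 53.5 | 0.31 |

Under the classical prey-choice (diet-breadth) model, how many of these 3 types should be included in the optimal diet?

1

E/h in descending order: A 0.969, E 0.409, H 0.327 kJ/s. The optimal diet is the largest prefix of this list for which every included type satisfies E_i/h_i > R on the types above it.
Rate on top 1: 0.8294. E: 0.409 < 0.8294 → exclude; stop.
Optimal diet: A — 1 of 3 types.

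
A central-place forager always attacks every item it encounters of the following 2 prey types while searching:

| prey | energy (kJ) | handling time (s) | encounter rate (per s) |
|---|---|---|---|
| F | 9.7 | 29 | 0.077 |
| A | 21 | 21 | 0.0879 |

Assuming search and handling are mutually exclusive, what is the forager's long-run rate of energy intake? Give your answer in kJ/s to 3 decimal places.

R = (0.077×9.7 + 0.0879×21) / (1 + 0.077×29 + 0.0879×21) = 2.593/5.079 = 0.5105 kJ/s.

0.511 kJ/s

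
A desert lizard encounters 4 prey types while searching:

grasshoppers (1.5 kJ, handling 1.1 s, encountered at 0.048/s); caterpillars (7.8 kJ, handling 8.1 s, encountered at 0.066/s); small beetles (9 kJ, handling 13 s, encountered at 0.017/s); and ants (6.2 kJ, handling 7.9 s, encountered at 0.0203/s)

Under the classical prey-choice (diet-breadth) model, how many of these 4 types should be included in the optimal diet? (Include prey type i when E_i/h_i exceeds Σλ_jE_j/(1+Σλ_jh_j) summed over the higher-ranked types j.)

Rank by E/h (kJ/s): grasshoppers 1.36, caterpillars 0.963, ants 0.785, small beetles 0.692. Include each in turn until the next type's E/h falls below the running intake rate.
Rate on top 1: 0.06839. caterpillars: 0.963 > 0.06839 → include.
Rate on top 2: 0.3697. ants: 0.785 > 0.3697 → include.
Rate on top 3: 0.4078. small beetles: 0.692 > 0.4078 → include.
Optimal diet: grasshoppers, caterpillars, ants, small beetles — 4 of 4 types.

4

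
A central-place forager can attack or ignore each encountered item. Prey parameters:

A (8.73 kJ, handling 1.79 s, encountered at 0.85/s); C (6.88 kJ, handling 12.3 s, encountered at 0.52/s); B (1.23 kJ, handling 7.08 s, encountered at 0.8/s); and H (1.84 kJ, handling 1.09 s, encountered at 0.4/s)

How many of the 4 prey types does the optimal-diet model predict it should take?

1

Rank by E/h (kJ/s): A 4.88, H 1.69, C 0.559, B 0.174. Include each in turn until the next type's E/h falls below the running intake rate.
Rate on top 1: 2.943. H: 1.69 < 2.943 → exclude; stop.
Optimal diet: A — 1 of 4 types.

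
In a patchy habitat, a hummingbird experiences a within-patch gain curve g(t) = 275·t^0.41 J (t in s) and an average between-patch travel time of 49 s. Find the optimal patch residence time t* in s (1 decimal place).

34.1 s

Maximise g(t)/(T+t): set derivative to zero → g'(t)(T+t) = g(t).
g'(t) = 0.41·275·t^-0.59. Setting 0.41·275·t^-0.59 = 275·t^0.41/(49+t) gives 0.41(49+t) = t, so 0.59·t = 0.41×49.
t* = 0.41×49/0.59 = 34.05 s.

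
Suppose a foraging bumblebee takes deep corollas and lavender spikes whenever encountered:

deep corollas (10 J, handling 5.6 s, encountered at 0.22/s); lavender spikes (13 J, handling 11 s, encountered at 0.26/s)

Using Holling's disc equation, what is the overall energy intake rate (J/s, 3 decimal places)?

1.096 J/s

R = (0.22×10 + 0.26×13) / (1 + 0.22×5.6 + 0.26×11) = 5.58/5.092 = 1.096 J/s.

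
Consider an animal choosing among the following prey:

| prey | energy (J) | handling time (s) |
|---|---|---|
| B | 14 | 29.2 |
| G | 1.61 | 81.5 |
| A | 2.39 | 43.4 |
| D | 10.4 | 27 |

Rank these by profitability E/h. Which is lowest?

G

Profitability E/h (J/s): B = 14/29.2 = 0.479, G = 1.61/81.5 = 0.0198, A = 2.39/43.4 = 0.0551, D = 10.4/27 = 0.385.
Ranked: B > D > A > G.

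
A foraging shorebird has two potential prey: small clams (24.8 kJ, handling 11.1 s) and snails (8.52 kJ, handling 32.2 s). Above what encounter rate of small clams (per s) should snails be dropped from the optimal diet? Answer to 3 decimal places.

0.012 per s

At the threshold, the rate on small clams alone equals the profitability of snails: λ·24.8/(1 + λ·11.1) = 8.52/32.2 = 0.2646.
Rearranging, λ(24.8 − 0.2646×11.1) = 0.2646, so λ = 0.2646/21.86 = 0.0121 per s.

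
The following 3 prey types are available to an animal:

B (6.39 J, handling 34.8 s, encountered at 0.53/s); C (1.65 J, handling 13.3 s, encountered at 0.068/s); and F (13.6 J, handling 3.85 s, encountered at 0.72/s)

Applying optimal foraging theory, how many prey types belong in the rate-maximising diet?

1

E/h in descending order: F 3.53, B 0.184, C 0.124 J/s. The optimal diet is the largest prefix of this list for which every included type satisfies E_i/h_i > R on the types above it.
Rate on top 1: 2.596. B: 0.184 < 2.596 → exclude; stop.
Optimal diet: F — 1 of 3 types.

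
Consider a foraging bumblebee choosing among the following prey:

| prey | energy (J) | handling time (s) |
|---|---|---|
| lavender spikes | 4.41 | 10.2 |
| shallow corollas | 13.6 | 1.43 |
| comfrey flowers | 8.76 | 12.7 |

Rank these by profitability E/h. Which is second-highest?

comfrey flowers

Profitability E/h (J/s): lavender spikes = 4.41/10.2 = 0.432, shallow corollas = 13.6/1.43 = 9.51, comfrey flowers = 8.76/12.7 = 0.69.
Ranked: shallow corollas > comfrey flowers > lavender spikes.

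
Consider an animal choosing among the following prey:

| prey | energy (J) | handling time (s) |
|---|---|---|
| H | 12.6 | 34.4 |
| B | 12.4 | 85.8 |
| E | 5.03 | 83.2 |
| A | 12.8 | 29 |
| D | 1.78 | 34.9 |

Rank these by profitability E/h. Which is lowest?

Profitability E/h (J/s): H = 12.6/34.4 = 0.366, B = 12.4/85.8 = 0.145, E = 5.03/83.2 = 0.0605, A = 12.8/29 = 0.441, D = 1.78/34.9 = 0.051.
Ranked: A > H > B > E > D.

D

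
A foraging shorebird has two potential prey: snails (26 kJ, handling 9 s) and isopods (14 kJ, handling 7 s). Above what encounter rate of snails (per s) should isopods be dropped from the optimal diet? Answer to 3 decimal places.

0.250 per s

At the threshold, the rate on snails alone equals the profitability of isopods: λ·26/(1 + λ·9) = 14/7 = 2.
Rearranging, λ(26 − 2×9) = 2, so λ = 2/8 = 0.25 per s.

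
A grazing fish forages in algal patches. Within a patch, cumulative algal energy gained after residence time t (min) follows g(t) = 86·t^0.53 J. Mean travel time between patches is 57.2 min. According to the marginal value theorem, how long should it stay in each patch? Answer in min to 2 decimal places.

Maximise g(t)/(T+t): set derivative to zero → g'(t)(T+t) = g(t).
g'(t) = 0.53·86·t^-0.47. Setting 0.53·86·t^-0.47 = 86·t^0.53/(57.2+t) gives 0.53(57.2+t) = t, so 0.47·t = 0.53×57.2.
t* = 0.53×57.2/0.47 = 64.5 min.

64.50 min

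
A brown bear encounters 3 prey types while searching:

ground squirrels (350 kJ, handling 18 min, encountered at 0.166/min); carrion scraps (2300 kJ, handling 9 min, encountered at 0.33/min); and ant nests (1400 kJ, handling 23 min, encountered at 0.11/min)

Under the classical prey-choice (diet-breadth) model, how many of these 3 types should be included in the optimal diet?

E/h in descending order: carrion scraps 256, ant nests 60.9, ground squirrels 19.4 kJ/min. The optimal diet is the largest prefix of this list for which every included type satisfies E_i/h_i > R on the types above it.
Rate on top 1: 191.2. ant nests: 60.9 < 191.2 → exclude; stop.
Optimal diet: carrion scraps — 1 of 3 types.

1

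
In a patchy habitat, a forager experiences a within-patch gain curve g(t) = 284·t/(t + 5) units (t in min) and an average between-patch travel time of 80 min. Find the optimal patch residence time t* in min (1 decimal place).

Maximise g(t)/(T+t): set derivative to zero → g'(t)(T+t) = g(t).
g'(t) = 284·5/(t + 5)². Setting 284·5/(t+5)² = 284t/[(t+5)(80+t)] gives 5(80+t) = t(t+5), so t² = 5×80 = 400.
t* = √400 = 20 min.

20.0 min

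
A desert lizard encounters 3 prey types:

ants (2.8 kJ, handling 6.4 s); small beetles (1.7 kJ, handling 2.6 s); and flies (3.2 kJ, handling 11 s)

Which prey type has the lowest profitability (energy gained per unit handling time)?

flies

Profitability E/h (kJ/s): ants = 2.8/6.4 = 0.437, small beetles = 1.7/2.6 = 0.654, flies = 3.2/11 = 0.291.
Ranked: small beetles > ants > flies.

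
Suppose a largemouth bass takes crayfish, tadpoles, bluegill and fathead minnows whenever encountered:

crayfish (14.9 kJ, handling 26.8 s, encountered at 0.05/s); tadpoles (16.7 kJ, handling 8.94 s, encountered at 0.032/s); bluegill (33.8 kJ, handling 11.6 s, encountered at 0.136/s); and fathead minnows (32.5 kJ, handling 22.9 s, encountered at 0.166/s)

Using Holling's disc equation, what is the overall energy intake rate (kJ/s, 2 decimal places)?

1.41 kJ/s

R = Σλ_iE_i / (1 + Σλ_ih_i)
Numerator: 0.05×14.9 + 0.032×16.7 + 0.136×33.8 + 0.166×32.5 = 11.27
Denominator: 1 + 0.05×26.8 + 0.032×8.94 + 0.136×11.6 + 0.166×22.9 = 8.005
R = 11.27/8.005 = 1.408 kJ/s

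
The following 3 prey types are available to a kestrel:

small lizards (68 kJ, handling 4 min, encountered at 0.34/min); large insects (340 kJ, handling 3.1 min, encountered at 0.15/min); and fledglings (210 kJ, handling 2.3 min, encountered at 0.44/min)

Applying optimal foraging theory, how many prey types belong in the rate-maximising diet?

E/h in descending order: large insects 110, fledglings 91.3, small lizards 17 kJ/min. The optimal diet is the largest prefix of this list for which every included type satisfies E_i/h_i > R on the types above it.
Rate on top 1: 34.81. fledglings: 91.3 > 34.81 → include.
Rate on top 2: 57.89. small lizards: 17 < 57.89 → exclude; stop.
Optimal diet: large insects, fledglings — 2 of 3 types.

2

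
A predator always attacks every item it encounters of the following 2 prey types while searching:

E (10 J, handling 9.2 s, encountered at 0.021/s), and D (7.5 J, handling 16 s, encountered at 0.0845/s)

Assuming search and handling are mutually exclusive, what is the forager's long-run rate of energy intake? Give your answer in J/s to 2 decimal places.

0.33 J/s

Energy encountered per unit search time: 0.021×10 + 0.0845×7.5 = 0.8438 J/s.
Handling time per unit search time: 0.021×9.2 + 0.0845×16 = 1.545.
Rate = 0.8438/(1 + 1.545) = 0.3315 J/s.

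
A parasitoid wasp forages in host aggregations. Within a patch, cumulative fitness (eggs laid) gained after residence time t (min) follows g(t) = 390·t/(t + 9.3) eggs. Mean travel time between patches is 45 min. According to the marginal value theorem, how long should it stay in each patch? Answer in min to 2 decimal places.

Maximise g(t)/(T+t): set derivative to zero → g'(t)(T+t) = g(t).
g'(t) = 390·9.3/(t + 9.3)². Setting 390·9.3/(t+9.3)² = 390t/[(t+9.3)(45+t)] gives 9.3(45+t) = t(t+9.3), so t² = 9.3×45 = 418.5.
t* = √418.5 = 20.46 min.

20.46 min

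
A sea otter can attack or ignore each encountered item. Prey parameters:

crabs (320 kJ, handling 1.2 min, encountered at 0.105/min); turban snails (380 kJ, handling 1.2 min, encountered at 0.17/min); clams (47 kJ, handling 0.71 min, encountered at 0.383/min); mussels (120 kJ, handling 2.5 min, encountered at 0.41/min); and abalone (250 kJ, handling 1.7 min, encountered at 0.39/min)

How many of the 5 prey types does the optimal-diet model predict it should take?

3

Profitabilities (E/h, kJ/min): turban snails 317, crabs 267, abalone 147, clams 66.2, mussels 48. Add prey in this order while the next type's profitability exceeds the intake rate on those already taken.
Rate on top 1: 53.65. crabs: 267 > 53.65 → include.
Rate on top 2: 73.83. abalone: 147 > 73.83 → include.
Rate on top 3: 98.19. clams: 66.2 < 98.19 → exclude; stop.
Optimal diet: turban snails, crabs, abalone — 3 of 5 types.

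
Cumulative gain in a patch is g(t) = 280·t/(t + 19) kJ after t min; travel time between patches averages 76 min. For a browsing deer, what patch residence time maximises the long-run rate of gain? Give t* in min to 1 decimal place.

38.0 min

By the marginal value theorem, leave when the instantaneous gain rate g'(t) equals the habitat-wide average g(t)/(T + t).
g'(t) = 280·19/(t + 19)². Setting 280·19/(t+19)² = 280t/[(t+19)(76+t)] gives 19(76+t) = t(t+19), so t² = 19×76 = 1444.
t* = √1444 = 38 min.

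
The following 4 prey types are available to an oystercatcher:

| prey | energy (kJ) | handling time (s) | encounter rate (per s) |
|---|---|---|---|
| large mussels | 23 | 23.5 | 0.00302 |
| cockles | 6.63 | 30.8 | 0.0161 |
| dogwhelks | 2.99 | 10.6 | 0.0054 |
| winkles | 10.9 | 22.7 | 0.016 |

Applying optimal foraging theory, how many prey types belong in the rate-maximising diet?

4

E/h in descending order: large mussels 0.979, winkles 0.48, dogwhelks 0.282, cockles 0.215 kJ/s. The optimal diet is the largest prefix of this list for which every included type satisfies E_i/h_i > R on the types above it.
Rate on top 1: 0.06486. winkles: 0.48 > 0.06486 → include.
Rate on top 2: 0.17. dogwhelks: 0.282 > 0.17 → include.
Rate on top 3: 0.1743. cockles: 0.215 > 0.1743 → include.
Optimal diet: large mussels, winkles, dogwhelks, cockles — 4 of 4 types.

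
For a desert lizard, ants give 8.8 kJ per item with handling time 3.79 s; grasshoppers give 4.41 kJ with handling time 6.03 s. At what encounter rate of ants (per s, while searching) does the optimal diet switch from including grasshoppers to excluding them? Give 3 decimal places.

0.121 per s

At the threshold, the rate on ants alone equals the profitability of grasshoppers: λ·8.8/(1 + λ·3.79) = 4.41/6.03 = 0.7313.
Rearranging, λ(8.8 − 0.7313×3.79) = 0.7313, so λ = 0.7313/6.028 = 0.1213 per s.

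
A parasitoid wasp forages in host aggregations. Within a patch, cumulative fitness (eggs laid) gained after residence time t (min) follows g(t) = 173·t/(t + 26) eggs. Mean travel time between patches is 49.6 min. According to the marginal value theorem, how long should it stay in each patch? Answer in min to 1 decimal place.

Optimal t* satisfies g'(t*) = g(t*)/(T + t*).
g'(t) = 173·26/(t + 26)². Setting 173·26/(t+26)² = 173t/[(t+26)(49.6+t)] gives 26(49.6+t) = t(t+26), so t² = 26×49.6 = 1290.
t* = √1290 = 35.91 min.

35.9 min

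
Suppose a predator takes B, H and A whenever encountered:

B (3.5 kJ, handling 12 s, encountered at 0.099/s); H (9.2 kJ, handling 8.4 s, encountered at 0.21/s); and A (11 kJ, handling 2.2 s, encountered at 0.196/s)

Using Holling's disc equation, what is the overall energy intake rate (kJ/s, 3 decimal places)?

R = (0.099×3.5 + 0.21×9.2 + 0.196×11) / (1 + 0.099×12 + 0.21×8.4 + 0.196×2.2) = 4.434/4.383 = 1.012 kJ/s.

1.012 kJ/s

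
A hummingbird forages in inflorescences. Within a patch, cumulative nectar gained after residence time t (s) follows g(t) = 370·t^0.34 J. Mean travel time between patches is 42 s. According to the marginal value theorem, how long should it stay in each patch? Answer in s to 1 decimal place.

Optimal t* satisfies g'(t*) = g(t*)/(T + t*).
g'(t) = 0.34·370·t^-0.66. Setting 0.34·370·t^-0.66 = 370·t^0.34/(42+t) gives 0.34(42+t) = t, so 0.66·t = 0.34×42.
t* = 0.34×42/0.66 = 21.64 s.

21.6 s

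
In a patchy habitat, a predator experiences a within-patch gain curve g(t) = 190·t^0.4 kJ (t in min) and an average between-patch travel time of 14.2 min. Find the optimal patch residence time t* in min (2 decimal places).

By the marginal value theorem, leave when the instantaneous gain rate g'(t) equals the habitat-wide average g(t)/(T + t).
g'(t) = 0.4·190·t^-0.6. Setting 0.4·190·t^-0.6 = 190·t^0.4/(14.2+t) gives 0.4(14.2+t) = t, so 0.60·t = 0.4×14.2.
t* = 0.4×14.2/0.60 = 9.467 min.

9.47 min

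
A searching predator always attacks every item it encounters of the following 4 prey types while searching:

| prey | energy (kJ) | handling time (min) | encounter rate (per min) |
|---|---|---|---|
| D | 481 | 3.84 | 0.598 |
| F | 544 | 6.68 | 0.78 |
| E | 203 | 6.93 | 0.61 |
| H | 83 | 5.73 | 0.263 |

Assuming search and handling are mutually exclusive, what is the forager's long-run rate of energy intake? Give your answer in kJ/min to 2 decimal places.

Energy encountered per unit search time: 0.598×481 + 0.78×544 + 0.61×203 + 0.263×83 = 857.6 kJ/min.
Handling time per unit search time: 0.598×3.84 + 0.78×6.68 + 0.61×6.93 + 0.263×5.73 = 13.24.
Rate = 857.6/(1 + 13.24) = 60.22 kJ/min.

60.22 kJ/min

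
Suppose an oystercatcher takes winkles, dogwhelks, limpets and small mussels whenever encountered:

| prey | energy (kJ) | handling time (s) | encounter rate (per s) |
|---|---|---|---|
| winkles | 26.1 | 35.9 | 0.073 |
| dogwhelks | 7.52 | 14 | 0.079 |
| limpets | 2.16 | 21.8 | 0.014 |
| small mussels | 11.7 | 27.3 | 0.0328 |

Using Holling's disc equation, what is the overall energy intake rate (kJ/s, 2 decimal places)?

R = (0.073×26.1 + 0.079×7.52 + 0.014×2.16 + 0.0328×11.7) / (1 + 0.073×35.9 + 0.079×14 + 0.014×21.8 + 0.0328×27.3) = 2.913/5.927 = 0.4915 kJ/s.

0.49 kJ/s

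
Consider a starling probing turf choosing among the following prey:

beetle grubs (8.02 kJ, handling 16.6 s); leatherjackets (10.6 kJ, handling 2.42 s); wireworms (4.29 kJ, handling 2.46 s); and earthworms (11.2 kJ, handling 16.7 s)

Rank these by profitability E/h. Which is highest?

leatherjackets

In descending order of E/h:
leatherjackets: 10.6/2.42 = 4.38 kJ/s
wireworms: 4.29/2.46 = 1.74 kJ/s
earthworms: 11.2/16.7 = 0.671 kJ/s
beetle grubs: 8.02/16.6 = 0.483 kJ/s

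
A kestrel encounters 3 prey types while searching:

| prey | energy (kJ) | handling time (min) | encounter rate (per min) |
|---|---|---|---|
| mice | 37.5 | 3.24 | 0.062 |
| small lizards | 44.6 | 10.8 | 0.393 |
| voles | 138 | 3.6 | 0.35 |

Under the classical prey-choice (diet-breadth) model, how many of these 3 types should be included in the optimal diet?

Rank by E/h (kJ/min): voles 38.3, mice 11.6, small lizards 4.13. Include each in turn until the next type's E/h falls below the running intake rate.
Rate on top 1: 21.37. mice: 11.6 < 21.37 → exclude; stop.
Optimal diet: voles — 1 of 3 types.

1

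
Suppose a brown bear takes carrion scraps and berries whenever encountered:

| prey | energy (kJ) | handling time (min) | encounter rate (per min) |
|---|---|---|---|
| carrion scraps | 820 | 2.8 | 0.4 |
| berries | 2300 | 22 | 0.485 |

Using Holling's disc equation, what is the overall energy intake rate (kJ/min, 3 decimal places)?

Energy encountered per unit search time: 0.4×820 + 0.485×2300 = 1444 kJ/min.
Handling time per unit search time: 0.4×2.8 + 0.485×22 = 11.79.
Rate = 1444/(1 + 11.79) = 112.9 kJ/min.

112.862 kJ/min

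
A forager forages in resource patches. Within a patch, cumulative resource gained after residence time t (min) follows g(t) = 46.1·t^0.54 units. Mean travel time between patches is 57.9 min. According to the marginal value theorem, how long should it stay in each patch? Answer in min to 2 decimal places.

By the marginal value theorem, leave when the instantaneous gain rate g'(t) equals the habitat-wide average g(t)/(T + t).
g'(t) = 0.54·46.1·t^-0.46. Setting 0.54·46.1·t^-0.46 = 46.1·t^0.54/(57.9+t) gives 0.54(57.9+t) = t, so 0.46·t = 0.54×57.9.
t* = 0.54×57.9/0.46 = 67.97 min.

67.97 min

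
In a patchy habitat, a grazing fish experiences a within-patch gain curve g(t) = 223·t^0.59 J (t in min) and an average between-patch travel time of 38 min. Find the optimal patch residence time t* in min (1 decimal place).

Maximise g(t)/(T+t): set derivative to zero → g'(t)(T+t) = g(t).
g'(t) = 0.59·223·t^-0.41. Setting 0.59·223·t^-0.41 = 223·t^0.59/(38+t) gives 0.59(38+t) = t, so 0.41·t = 0.59×38.
t* = 0.59×38/0.41 = 54.68 min.

54.7 min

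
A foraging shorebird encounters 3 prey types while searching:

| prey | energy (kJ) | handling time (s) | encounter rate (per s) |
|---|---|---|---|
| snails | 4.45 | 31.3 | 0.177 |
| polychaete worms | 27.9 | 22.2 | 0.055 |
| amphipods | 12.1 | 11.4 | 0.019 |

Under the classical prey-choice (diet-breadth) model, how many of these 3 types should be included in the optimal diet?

Rank by E/h (kJ/s): polychaete worms 1.26, amphipods 1.06, snails 0.142. Include each in turn until the next type's E/h falls below the running intake rate.
Rate on top 1: 0.6909. amphipods: 1.06 > 0.6909 → include.
Rate on top 2: 0.7238. snails: 0.142 < 0.7238 → exclude; stop.
Optimal diet: polychaete worms, amphipods — 2 of 3 types.

2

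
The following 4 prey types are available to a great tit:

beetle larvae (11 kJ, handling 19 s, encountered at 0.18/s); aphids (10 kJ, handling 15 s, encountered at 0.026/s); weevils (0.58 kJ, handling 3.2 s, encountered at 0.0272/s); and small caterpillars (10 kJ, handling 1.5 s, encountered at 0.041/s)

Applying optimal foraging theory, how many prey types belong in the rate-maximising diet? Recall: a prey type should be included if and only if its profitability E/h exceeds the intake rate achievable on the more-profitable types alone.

Profitabilities (E/h, kJ/s): small caterpillars 6.67, aphids 0.667, beetle larvae 0.579, weevils 0.181. Add prey in this order while the next type's profitability exceeds the intake rate on those already taken.
Rate on top 1: 0.3862. aphids: 0.667 > 0.3862 → include.
Rate on top 2: 0.4616. beetle larvae: 0.579 > 0.4616 → include.
Rate on top 3: 0.544. weevils: 0.181 < 0.544 → exclude; stop.
Optimal diet: small caterpillars, aphids, beetle larvae — 3 of 4 types.

3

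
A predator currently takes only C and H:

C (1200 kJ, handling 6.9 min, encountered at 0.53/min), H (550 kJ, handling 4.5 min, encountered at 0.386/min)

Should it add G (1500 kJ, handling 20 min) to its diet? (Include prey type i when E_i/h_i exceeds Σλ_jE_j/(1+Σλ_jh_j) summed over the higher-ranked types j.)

On C and H alone, R = ΣλE/(1+Σλh) = 848.3/6.394 = 132.7 kJ/min.
Profitability of G: 1500/20 = 75 kJ/min.
Since 75 < R, time spent handling G is better spent searching.

No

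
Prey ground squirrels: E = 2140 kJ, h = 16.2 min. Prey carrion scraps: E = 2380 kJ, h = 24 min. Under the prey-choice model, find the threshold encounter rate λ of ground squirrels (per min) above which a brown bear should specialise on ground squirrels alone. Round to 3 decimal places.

At the threshold, the rate on ground squirrels alone equals the profitability of carrion scraps: λ·2140/(1 + λ·16.2) = 2380/24 = 99.17.
Rearranging, λ(2140 − 99.17×16.2) = 99.17, so λ = 99.17/533.5 = 0.1859 per min.

0.186 per min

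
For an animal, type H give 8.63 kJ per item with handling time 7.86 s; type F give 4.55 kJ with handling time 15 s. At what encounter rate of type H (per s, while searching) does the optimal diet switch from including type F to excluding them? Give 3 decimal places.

0.049 per s

Drop type F once their profitability E₂/h₂ falls below the rate achievable on type H alone: E₂/h₂ = λE₁/(1 + λh₁).
Solve for λ: λE₁h₂ = E₂(1 + λh₁) → λ(E₁h₂ − E₂h₁) = E₂ → λ = E₂/(E₁h₂ − E₂h₁).
λ = 4.55/(8.63×15 − 4.55×7.86) = 4.55/93.69 = 0.04857 per s.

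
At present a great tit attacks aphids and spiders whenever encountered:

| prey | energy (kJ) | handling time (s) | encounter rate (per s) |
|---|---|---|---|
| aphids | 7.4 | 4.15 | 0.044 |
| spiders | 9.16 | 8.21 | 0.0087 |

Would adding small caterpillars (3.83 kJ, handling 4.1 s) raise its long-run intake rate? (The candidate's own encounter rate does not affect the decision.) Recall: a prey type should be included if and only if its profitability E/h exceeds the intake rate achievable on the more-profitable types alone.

Current rate: (0.044×7.4 + 0.0087×9.16)/(1 + 0.044×4.15 + 0.0087×8.21) = 0.3232 kJ/s.
Profitability of small caterpillars: 3.83/4.1 = 0.9341 kJ/s.
0.9341 > 0.3232, so adding small caterpillars raises the average — include it.

Yes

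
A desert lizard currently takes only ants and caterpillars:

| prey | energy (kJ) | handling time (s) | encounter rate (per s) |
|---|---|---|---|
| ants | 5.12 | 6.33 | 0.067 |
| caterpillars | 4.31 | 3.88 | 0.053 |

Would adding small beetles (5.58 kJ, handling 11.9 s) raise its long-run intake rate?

Yes

Intake rate on the current diet: R = (0.067×5.12 + 0.053×4.31) / (1 + 0.067×6.33 + 0.053×3.88) = 0.5715/1.63 = 0.3506 kJ/s.
Profitability of small beetles: 5.58/11.9 = 0.4689 kJ/s.
0.4689 > 0.3506, so adding small beetles raises the average — include it.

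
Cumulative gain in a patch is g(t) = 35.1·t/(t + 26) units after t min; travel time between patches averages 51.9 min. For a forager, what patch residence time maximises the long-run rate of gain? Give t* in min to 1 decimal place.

36.7 min

By the marginal value theorem, leave when the instantaneous gain rate g'(t) equals the habitat-wide average g(t)/(T + t).
g'(t) = 35.1·26/(t + 26)². Setting 35.1·26/(t+26)² = 35.1t/[(t+26)(51.9+t)] gives 26(51.9+t) = t(t+26), so t² = 26×51.9 = 1349.
t* = √1349 = 36.73 min.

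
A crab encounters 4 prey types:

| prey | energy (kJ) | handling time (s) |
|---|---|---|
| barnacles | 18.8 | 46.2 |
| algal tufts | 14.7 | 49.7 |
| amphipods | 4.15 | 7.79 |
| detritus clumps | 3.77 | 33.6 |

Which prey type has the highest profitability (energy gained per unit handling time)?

amphipods

In descending order of E/h:
amphipods: 4.15/7.79 = 0.533 kJ/s
barnacles: 18.8/46.2 = 0.407 kJ/s
algal tufts: 14.7/49.7 = 0.296 kJ/s
detritus clumps: 3.77/33.6 = 0.112 kJ/s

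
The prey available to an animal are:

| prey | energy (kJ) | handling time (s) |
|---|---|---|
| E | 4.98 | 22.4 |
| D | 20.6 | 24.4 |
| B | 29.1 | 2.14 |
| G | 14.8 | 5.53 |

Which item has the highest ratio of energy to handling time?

B

In descending order of E/h:
B: 29.1/2.14 = 13.6 kJ/s
G: 14.8/5.53 = 2.68 kJ/s
D: 20.6/24.4 = 0.844 kJ/s
E: 4.98/22.4 = 0.222 kJ/s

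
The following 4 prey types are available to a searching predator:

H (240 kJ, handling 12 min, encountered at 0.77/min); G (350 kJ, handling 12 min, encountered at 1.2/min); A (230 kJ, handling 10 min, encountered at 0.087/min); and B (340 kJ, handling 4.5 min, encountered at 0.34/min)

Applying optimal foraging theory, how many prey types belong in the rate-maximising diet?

Rank by E/h (kJ/min): B 75.6, G 29.2, A 23, H 20. Include each in turn until the next type's E/h falls below the running intake rate.
Rate on top 1: 45.69. G: 29.2 < 45.69 → exclude; stop.
Optimal diet: B — 1 of 4 types.

1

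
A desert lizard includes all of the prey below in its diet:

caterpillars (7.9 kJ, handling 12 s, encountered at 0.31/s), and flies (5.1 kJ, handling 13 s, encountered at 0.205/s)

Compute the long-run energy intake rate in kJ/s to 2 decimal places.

Energy encountered per unit search time: 0.31×7.9 + 0.205×5.1 = 3.495 kJ/s.
Handling time per unit search time: 0.31×12 + 0.205×13 = 6.385.
Rate = 3.495/(1 + 6.385) = 0.4732 kJ/s.

0.47 kJ/s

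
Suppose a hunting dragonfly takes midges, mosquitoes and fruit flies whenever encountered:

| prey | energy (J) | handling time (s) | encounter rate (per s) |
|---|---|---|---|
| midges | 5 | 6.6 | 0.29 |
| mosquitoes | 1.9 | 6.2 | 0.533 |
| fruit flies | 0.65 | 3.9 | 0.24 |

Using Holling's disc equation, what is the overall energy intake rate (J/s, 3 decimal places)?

0.366 J/s

R = (0.29×5 + 0.533×1.9 + 0.24×0.65) / (1 + 0.29×6.6 + 0.533×6.2 + 0.24×3.9) = 2.619/7.155 = 0.366 J/s.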